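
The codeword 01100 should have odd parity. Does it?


Number of 1s: 2

No, parity error (2 ones)


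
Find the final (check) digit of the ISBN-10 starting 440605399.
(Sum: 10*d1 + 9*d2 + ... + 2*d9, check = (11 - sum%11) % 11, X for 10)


Weighted sum: 200
200 mod 11 = 2

Check digit: 9


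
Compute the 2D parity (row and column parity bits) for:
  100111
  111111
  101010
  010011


Row parities: 0011
Column parities: 100001

Row P: 0011, Col P: 100001, Corner: 0


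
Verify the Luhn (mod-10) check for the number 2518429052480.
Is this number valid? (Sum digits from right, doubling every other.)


Luhn sum = 48
48 mod 10 = 8

Invalid (Luhn sum mod 10 = 8)


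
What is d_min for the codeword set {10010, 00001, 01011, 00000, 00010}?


Comparing all pairs, minimum distance: 1
Can detect 0 errors, correct 0 errors

1


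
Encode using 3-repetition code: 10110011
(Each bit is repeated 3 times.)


Each bit -> 3 copies

111000111111000000111111


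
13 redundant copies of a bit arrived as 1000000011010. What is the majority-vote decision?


Ones: 4 out of 13
Threshold: 7

0 (4/13 voted 1)


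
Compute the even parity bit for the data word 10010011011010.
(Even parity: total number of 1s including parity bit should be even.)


Number of 1s in data: 7
Parity bit: 1

1


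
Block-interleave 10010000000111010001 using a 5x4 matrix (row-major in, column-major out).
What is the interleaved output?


Matrix:
  1001
  0000
  0001
  1101
  0001
Read columns: 10010000100000010111

10010000100000010111


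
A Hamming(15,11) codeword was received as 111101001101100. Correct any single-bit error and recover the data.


Syndrome = 0: no error detected

Data: 10101101100 (no errors)


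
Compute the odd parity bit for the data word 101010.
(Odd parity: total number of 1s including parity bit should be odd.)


Number of 1s in data: 3
Parity bit: 0

0


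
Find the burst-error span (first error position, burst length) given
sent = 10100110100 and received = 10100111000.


XOR: 00000001100

Burst at position 7, length 2


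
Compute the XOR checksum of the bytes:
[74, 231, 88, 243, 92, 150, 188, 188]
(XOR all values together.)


XOR chain: 74 ^ 231 ^ 88 ^ 243 ^ 92 ^ 150 ^ 188 ^ 188 = 204

204


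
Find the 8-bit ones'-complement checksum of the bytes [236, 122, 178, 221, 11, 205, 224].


Sum = 1197 mod 256 = 173
Complement = 82

82


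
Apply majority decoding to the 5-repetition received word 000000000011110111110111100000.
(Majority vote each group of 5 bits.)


Groups: 00000, 00000, 11110, 11111, 01111, 00000
Majority votes: 001110

001110


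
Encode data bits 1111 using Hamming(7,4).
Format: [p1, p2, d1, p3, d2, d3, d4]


Parity bits: p1=1, p2=1, p3=1

1111111


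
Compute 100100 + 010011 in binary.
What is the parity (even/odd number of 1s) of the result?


100100 = 36
010011 = 19
Sum = 55 = 110111
1s count = 5

odd parity (5 ones in 110111)


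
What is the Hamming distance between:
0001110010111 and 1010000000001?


XOR: 1011110010110
Count of 1s: 8

8


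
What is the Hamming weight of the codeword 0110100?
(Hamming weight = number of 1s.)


Counting 1s in 0110100

3


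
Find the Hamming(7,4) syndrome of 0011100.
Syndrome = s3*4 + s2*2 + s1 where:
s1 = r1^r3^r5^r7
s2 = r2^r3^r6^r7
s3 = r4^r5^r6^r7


s1=0, s2=1, s3=0

Syndrome = 2 (error at position 2)


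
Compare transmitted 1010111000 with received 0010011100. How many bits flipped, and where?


XOR: 1000100100

3 error(s) at position(s): 0, 4, 7


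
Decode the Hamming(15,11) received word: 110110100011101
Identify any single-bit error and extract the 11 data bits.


Syndrome = 0: no error detected

Data: 01010011101 (no errors)


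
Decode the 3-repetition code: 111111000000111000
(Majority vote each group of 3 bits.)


Groups: 111, 111, 000, 000, 111, 000
Majority votes: 110010

110010


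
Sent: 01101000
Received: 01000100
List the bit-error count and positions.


XOR: 00101100

3 error(s) at position(s): 2, 4, 5


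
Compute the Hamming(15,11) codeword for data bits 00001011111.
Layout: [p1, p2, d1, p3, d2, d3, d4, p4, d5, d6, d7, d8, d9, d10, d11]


Parity bits: p1=0, p2=1, p3=0, p4=0

010000001011111


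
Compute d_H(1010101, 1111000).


XOR: 0101101
Count of 1s: 4

4


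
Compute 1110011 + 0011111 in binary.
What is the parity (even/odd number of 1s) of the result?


1110011 = 115
0011111 = 31
Sum = 146 = 10010010
1s count = 3

odd parity (3 ones in 10010010)


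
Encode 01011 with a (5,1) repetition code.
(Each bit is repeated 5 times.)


Each bit -> 5 copies

0000011111000001111111111


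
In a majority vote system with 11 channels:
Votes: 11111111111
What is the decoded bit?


Ones: 11 out of 11
Threshold: 6

1 (11/11 voted 1)


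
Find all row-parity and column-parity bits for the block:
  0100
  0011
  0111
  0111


Row parities: 1011
Column parities: 0111

Row P: 1011, Col P: 0111, Corner: 1


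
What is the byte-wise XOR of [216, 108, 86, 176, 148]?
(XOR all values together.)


XOR chain: 216 ^ 108 ^ 86 ^ 176 ^ 148 = 198

198


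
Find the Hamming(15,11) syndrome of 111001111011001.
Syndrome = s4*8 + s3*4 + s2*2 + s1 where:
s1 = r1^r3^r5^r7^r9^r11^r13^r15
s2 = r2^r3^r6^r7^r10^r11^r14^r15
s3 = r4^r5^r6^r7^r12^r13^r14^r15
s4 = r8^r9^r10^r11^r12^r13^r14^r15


s1=0, s2=0, s3=0, s4=1

Syndrome = 8 (error at position 8)


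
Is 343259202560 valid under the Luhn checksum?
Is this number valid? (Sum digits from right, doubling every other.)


Luhn sum = 44
44 mod 10 = 4

Invalid (Luhn sum mod 10 = 4)


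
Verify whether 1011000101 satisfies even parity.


Number of 1s: 5

No, parity error (5 ones)


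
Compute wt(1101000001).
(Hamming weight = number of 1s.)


Counting 1s in 1101000001

4


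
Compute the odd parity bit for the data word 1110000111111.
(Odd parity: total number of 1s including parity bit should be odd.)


Number of 1s in data: 9
Parity bit: 0

0


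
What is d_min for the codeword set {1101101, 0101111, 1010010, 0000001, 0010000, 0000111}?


Comparing all pairs, minimum distance: 2
Can detect 1 errors, correct 0 errors

2


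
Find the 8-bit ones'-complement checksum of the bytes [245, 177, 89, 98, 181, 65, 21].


Sum = 876 mod 256 = 108
Complement = 147

147


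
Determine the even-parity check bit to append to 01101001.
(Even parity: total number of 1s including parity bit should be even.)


Number of 1s in data: 4
Parity bit: 0

0


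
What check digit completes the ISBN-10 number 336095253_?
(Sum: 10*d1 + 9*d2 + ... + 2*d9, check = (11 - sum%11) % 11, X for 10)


Weighted sum: 213
213 mod 11 = 4

Check digit: 7


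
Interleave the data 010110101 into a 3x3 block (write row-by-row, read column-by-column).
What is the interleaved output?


Matrix:
  010
  110
  101
Read columns: 011110001

011110001


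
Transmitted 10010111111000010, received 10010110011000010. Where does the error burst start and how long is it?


XOR: 00000001100000000

Burst at position 7, length 2


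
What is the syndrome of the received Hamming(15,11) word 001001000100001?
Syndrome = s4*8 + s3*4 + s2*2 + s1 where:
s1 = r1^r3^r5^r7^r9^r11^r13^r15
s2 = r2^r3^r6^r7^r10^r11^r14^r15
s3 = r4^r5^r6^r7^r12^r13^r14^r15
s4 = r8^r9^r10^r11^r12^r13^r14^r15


s1=0, s2=0, s3=0, s4=0

Syndrome = 0 (no error)


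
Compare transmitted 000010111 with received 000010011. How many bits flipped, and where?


XOR: 000000100

1 error(s) at position(s): 6


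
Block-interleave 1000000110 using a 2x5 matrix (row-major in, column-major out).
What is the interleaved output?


Matrix:
  10000
  00110
Read columns: 1000010100

1000010100


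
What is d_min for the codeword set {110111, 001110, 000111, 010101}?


Comparing all pairs, minimum distance: 2
Can detect 1 errors, correct 0 errors

2


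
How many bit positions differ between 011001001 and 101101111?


XOR: 110100110
Count of 1s: 5

5


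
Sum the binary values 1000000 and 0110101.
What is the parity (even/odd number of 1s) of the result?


1000000 = 64
0110101 = 53
Sum = 117 = 1110101
1s count = 5

odd parity (5 ones in 1110101)


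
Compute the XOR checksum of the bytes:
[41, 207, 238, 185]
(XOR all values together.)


XOR chain: 41 ^ 207 ^ 238 ^ 185 = 177

177


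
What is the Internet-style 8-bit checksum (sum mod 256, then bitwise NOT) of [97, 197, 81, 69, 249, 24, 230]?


Sum = 947 mod 256 = 179
Complement = 76

76


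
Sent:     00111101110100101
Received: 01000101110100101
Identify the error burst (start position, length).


XOR: 01111000000000000

Burst at position 1, length 4


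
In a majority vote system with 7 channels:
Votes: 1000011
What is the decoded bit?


Ones: 3 out of 7
Threshold: 4

0 (3/7 voted 1)


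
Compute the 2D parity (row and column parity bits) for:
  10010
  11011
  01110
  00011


Row parities: 0010
Column parities: 00100

Row P: 0010, Col P: 00100, Corner: 1


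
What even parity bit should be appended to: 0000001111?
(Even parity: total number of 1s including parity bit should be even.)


Number of 1s in data: 4
Parity bit: 0

0


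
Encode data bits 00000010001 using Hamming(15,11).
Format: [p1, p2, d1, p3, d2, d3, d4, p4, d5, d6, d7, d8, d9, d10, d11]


Parity bits: p1=0, p2=0, p3=1, p4=0

000100000010001


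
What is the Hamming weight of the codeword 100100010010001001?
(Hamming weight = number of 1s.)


Counting 1s in 100100010010001001

6


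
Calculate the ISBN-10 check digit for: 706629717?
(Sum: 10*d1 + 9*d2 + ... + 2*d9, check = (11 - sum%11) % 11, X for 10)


Weighted sum: 262
262 mod 11 = 9

Check digit: 2


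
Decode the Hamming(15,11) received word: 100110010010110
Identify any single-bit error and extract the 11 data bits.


Syndrome = 0: no error detected

Data: 01000010110 (no errors)


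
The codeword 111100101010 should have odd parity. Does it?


Number of 1s: 7

Yes, parity is correct (7 ones)


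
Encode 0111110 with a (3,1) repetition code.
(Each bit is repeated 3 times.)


Each bit -> 3 copies

000111111111111111000


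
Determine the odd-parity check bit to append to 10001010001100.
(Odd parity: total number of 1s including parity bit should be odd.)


Number of 1s in data: 5
Parity bit: 0

0


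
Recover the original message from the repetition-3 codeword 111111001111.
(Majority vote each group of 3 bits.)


Groups: 111, 111, 001, 111
Majority votes: 1101

1101


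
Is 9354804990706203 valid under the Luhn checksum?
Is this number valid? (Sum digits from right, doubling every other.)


Luhn sum = 63
63 mod 10 = 3

Invalid (Luhn sum mod 10 = 3)


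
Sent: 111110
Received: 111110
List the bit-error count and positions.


XOR: 000000

0 errors (received matches sent)


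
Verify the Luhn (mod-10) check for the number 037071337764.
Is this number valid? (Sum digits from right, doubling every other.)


Luhn sum = 42
42 mod 10 = 2

Invalid (Luhn sum mod 10 = 2)


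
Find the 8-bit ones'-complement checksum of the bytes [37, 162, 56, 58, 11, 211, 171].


Sum = 706 mod 256 = 194
Complement = 61

61


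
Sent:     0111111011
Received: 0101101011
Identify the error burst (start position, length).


XOR: 0010010000

Burst at position 2, length 4


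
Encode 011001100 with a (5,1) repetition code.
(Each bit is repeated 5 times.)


Each bit -> 5 copies

000001111111111000000000011111111110000000000


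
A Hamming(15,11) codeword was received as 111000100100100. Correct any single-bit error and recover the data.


Syndrome = 0: no error detected

Data: 10010100100 (no errors)


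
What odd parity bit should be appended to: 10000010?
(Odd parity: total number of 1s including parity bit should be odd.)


Number of 1s in data: 2
Parity bit: 1

1


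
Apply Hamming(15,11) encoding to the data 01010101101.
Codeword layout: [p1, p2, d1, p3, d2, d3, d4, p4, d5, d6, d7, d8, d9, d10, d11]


Parity bits: p1=0, p2=1, p3=1, p4=0

010110100101101


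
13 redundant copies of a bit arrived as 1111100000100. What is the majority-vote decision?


Ones: 6 out of 13
Threshold: 7

0 (6/13 voted 1)


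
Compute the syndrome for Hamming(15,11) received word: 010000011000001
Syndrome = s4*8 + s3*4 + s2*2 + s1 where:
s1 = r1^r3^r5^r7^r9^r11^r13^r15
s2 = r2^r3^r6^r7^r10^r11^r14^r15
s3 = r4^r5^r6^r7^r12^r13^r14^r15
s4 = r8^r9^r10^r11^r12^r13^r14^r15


s1=0, s2=0, s3=1, s4=1

Syndrome = 12 (error at position 12)


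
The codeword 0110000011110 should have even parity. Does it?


Number of 1s: 6

Yes, parity is correct (6 ones)


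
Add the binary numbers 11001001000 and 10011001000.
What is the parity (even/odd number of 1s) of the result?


11001001000 = 1608
10011001000 = 1224
Sum = 2832 = 101100010000
1s count = 4

even parity (4 ones in 101100010000)


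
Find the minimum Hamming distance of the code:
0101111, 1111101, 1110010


Comparing all pairs, minimum distance: 3
Can detect 2 errors, correct 1 errors

3


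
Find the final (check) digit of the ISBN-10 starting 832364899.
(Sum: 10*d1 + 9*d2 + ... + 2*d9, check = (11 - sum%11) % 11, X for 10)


Weighted sum: 277
277 mod 11 = 2

Check digit: 9


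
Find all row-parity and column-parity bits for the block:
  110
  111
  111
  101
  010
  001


Row parities: 011011
Column parities: 000

Row P: 011011, Col P: 000, Corner: 0


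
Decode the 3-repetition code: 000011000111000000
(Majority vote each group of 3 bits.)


Groups: 000, 011, 000, 111, 000, 000
Majority votes: 010100

010100


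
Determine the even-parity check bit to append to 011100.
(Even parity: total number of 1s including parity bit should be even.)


Number of 1s in data: 3
Parity bit: 1

1


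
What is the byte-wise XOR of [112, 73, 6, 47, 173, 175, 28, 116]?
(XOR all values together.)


XOR chain: 112 ^ 73 ^ 6 ^ 47 ^ 173 ^ 175 ^ 28 ^ 116 = 122

122


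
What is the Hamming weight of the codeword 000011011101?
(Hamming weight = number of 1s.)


Counting 1s in 000011011101

6


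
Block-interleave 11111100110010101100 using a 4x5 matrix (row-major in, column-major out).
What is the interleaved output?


Matrix:
  11111
  10011
  00101
  01100
Read columns: 11001001101111001110

11001001101111001110


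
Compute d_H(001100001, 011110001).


XOR: 010010000
Count of 1s: 2

2


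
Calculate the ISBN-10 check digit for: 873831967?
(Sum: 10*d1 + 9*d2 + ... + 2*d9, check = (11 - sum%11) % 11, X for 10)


Weighted sum: 314
314 mod 11 = 6

Check digit: 5


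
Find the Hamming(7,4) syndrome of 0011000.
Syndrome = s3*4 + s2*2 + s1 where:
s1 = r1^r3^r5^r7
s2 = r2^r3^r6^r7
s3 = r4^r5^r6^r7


s1=1, s2=1, s3=1

Syndrome = 7 (error at position 7)


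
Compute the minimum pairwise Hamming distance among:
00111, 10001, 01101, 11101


Comparing all pairs, minimum distance: 1
Can detect 0 errors, correct 0 errors

1


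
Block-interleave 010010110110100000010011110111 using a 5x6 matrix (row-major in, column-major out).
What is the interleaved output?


Matrix:
  010010
  110110
  100000
  010011
  110111
Read columns: 011011101100000010011101100011

011011101100000010011101100011


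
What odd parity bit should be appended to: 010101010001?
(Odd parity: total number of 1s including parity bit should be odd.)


Number of 1s in data: 5
Parity bit: 0

0


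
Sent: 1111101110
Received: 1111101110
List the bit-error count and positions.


XOR: 0000000000

0 errors (received matches sent)


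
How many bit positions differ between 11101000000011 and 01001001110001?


XOR: 10100001110010
Count of 1s: 6

6


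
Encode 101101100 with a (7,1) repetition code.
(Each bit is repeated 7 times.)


Each bit -> 7 copies

111111100000001111111111111100000001111111111111100000000000000


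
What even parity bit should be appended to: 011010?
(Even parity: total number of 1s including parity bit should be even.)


Number of 1s in data: 3
Parity bit: 1

1


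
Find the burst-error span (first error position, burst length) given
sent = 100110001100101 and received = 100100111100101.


XOR: 000010110000000

Burst at position 4, length 4


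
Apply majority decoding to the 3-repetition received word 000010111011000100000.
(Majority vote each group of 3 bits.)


Groups: 000, 010, 111, 011, 000, 100, 000
Majority votes: 0011000

0011000


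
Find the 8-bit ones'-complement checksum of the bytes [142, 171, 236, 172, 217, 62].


Sum = 1000 mod 256 = 232
Complement = 23

23


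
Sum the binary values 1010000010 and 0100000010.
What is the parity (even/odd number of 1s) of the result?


1010000010 = 642
0100000010 = 258
Sum = 900 = 1110000100
1s count = 4

even parity (4 ones in 1110000100)


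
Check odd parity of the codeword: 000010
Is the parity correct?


Number of 1s: 1

Yes, parity is correct (1 ones)


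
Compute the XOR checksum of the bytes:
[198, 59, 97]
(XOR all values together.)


XOR chain: 198 ^ 59 ^ 97 = 156

156


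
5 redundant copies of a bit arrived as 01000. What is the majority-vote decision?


Ones: 1 out of 5
Threshold: 3

0 (1/5 voted 1)


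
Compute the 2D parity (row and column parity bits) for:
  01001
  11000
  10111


Row parities: 000
Column parities: 00110

Row P: 000, Col P: 00110, Corner: 0


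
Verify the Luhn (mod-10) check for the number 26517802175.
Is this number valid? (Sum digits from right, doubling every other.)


Luhn sum = 41
41 mod 10 = 1

Invalid (Luhn sum mod 10 = 1)


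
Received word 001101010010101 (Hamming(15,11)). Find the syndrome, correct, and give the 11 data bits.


Syndrome = 0: no error detected

Data: 10100010101 (no errors)


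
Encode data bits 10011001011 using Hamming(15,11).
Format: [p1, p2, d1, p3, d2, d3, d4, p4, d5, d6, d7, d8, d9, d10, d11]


Parity bits: p1=0, p2=0, p3=0, p4=0

001000101001011


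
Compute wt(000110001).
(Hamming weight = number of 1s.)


Counting 1s in 000110001

3


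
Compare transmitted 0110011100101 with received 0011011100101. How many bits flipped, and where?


XOR: 0101000000000

2 error(s) at position(s): 1, 3


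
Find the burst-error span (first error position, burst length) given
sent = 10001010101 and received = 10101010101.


XOR: 00100000000

Burst at position 2, length 1


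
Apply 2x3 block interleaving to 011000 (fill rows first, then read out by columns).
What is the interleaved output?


Matrix:
  011
  000
Read columns: 001010

001010


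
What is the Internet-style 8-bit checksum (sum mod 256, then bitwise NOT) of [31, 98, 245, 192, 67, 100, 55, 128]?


Sum = 916 mod 256 = 148
Complement = 107

107


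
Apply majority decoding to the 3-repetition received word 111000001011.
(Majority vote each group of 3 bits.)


Groups: 111, 000, 001, 011
Majority votes: 1001

1001


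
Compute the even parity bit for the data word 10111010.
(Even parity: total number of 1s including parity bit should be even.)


Number of 1s in data: 5
Parity bit: 1

1


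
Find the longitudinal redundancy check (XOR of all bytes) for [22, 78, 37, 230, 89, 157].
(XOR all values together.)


XOR chain: 22 ^ 78 ^ 37 ^ 230 ^ 89 ^ 157 = 95

95


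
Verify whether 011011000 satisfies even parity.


Number of 1s: 4

Yes, parity is correct (4 ones)


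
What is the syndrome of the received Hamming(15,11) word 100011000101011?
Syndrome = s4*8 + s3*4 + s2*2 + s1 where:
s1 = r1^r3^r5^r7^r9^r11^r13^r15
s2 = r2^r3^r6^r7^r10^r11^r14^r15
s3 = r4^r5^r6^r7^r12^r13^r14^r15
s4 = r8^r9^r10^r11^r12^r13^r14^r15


s1=1, s2=0, s3=1, s4=0

Syndrome = 5 (error at position 5)


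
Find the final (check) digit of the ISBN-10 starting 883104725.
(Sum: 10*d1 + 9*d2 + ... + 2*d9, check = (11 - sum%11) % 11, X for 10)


Weighted sum: 247
247 mod 11 = 5

Check digit: 6


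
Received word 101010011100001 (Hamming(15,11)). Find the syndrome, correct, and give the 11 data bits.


Syndrome = 3: error at position 3

Data: 01001100001 (corrected bit 3)


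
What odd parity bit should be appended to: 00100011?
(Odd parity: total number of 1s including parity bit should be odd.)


Number of 1s in data: 3
Parity bit: 0

0


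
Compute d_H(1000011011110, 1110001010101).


XOR: 0110010001011
Count of 1s: 6

6


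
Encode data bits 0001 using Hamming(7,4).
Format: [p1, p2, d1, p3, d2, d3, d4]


Parity bits: p1=1, p2=1, p3=1

1101001


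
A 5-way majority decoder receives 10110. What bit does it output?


Ones: 3 out of 5
Threshold: 3

1 (3/5 voted 1)


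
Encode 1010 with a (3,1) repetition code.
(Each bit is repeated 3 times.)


Each bit -> 3 copies

111000111000


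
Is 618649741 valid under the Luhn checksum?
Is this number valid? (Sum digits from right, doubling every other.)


Luhn sum = 48
48 mod 10 = 8

Invalid (Luhn sum mod 10 = 8)


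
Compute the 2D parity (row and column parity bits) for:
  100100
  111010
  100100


Row parities: 000
Column parities: 111010

Row P: 000, Col P: 111010, Corner: 0


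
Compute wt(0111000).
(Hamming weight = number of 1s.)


Counting 1s in 0111000

3


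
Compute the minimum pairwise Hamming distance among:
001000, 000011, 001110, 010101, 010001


Comparing all pairs, minimum distance: 1
Can detect 0 errors, correct 0 errors

1


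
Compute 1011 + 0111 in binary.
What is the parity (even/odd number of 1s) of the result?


1011 = 11
0111 = 7
Sum = 18 = 10010
1s count = 2

even parity (2 ones in 10010)


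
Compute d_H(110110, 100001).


XOR: 010111
Count of 1s: 4

4


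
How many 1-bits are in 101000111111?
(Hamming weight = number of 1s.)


Counting 1s in 101000111111

8


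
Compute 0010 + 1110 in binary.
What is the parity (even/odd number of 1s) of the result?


0010 = 2
1110 = 14
Sum = 16 = 10000
1s count = 1

odd parity (1 ones in 10000)


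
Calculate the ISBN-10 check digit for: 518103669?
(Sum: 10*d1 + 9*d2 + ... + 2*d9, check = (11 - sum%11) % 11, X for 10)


Weighted sum: 205
205 mod 11 = 7

Check digit: 4


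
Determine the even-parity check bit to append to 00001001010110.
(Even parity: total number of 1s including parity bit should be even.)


Number of 1s in data: 5
Parity bit: 1

1


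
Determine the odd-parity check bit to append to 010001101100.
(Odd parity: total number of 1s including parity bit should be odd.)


Number of 1s in data: 5
Parity bit: 0

0


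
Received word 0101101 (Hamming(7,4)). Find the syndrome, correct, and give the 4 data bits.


Syndrome = 4: error at position 4

Data: 0101 (corrected bit 4)


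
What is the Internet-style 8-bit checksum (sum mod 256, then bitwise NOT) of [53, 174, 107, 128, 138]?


Sum = 600 mod 256 = 88
Complement = 167

167


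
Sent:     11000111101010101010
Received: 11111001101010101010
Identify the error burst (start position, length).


XOR: 00111110000000000000

Burst at position 2, length 5


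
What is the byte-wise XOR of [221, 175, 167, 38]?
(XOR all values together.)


XOR chain: 221 ^ 175 ^ 167 ^ 38 = 243

243


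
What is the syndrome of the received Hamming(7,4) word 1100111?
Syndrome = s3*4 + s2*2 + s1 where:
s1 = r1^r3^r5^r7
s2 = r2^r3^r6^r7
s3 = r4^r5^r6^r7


s1=1, s2=1, s3=1

Syndrome = 7 (error at position 7)


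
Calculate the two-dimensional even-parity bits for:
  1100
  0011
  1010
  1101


Row parities: 0001
Column parities: 1000

Row P: 0001, Col P: 1000, Corner: 1


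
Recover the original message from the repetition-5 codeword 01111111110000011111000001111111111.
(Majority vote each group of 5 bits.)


Groups: 01111, 11111, 00000, 11111, 00000, 11111, 11111
Majority votes: 1101011

1101011


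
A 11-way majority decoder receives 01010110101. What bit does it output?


Ones: 6 out of 11
Threshold: 6

1 (6/11 voted 1)


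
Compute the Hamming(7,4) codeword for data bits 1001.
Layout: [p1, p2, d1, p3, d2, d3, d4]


Parity bits: p1=0, p2=0, p3=1

0011001


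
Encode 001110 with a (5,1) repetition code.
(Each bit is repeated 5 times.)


Each bit -> 5 copies

000000000011111111111111100000


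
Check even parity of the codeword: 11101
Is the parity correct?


Number of 1s: 4

Yes, parity is correct (4 ones)


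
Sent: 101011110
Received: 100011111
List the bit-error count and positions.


XOR: 001000001

2 error(s) at position(s): 2, 8


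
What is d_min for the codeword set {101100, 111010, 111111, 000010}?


Comparing all pairs, minimum distance: 2
Can detect 1 errors, correct 0 errors

2


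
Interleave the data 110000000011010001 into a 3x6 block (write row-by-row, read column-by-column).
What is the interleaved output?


Matrix:
  110000
  000011
  010001
Read columns: 100101000000010011

100101000000010011


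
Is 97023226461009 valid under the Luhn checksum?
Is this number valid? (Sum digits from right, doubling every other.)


Luhn sum = 61
61 mod 10 = 1

Invalid (Luhn sum mod 10 = 1)


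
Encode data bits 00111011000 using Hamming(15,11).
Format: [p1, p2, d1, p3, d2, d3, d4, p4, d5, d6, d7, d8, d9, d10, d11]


Parity bits: p1=1, p2=1, p3=1, p4=1

110101111011000


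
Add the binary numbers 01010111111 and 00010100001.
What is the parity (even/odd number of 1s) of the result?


01010111111 = 703
00010100001 = 161
Sum = 864 = 1101100000
1s count = 4

even parity (4 ones in 1101100000)


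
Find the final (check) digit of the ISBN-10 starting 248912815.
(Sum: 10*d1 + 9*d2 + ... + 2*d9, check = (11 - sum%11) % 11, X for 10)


Weighted sum: 244
244 mod 11 = 2

Check digit: 9


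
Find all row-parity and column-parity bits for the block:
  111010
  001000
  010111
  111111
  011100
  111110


Row parities: 010011
Column parities: 111000

Row P: 010011, Col P: 111000, Corner: 1


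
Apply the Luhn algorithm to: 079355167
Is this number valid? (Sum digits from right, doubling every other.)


Luhn sum = 37
37 mod 10 = 7

Invalid (Luhn sum mod 10 = 7)


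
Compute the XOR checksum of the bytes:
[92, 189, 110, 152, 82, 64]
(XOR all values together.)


XOR chain: 92 ^ 189 ^ 110 ^ 152 ^ 82 ^ 64 = 5

5


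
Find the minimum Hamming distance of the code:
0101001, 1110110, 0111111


Comparing all pairs, minimum distance: 3
Can detect 2 errors, correct 1 errors

3


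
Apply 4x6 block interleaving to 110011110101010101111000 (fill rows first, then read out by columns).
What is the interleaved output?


Matrix:
  110011
  110101
  010101
  111000
Read columns: 110111110001011010001110

110111110001011010001110


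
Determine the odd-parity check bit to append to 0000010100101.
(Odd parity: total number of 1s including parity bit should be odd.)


Number of 1s in data: 4
Parity bit: 1

1


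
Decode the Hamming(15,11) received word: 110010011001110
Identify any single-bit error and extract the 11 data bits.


Syndrome = 8: error at position 8

Data: 01001001110 (corrected bit 8)


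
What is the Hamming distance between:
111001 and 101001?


XOR: 010000
Count of 1s: 1

1


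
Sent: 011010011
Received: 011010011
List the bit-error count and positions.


XOR: 000000000

0 errors (received matches sent)


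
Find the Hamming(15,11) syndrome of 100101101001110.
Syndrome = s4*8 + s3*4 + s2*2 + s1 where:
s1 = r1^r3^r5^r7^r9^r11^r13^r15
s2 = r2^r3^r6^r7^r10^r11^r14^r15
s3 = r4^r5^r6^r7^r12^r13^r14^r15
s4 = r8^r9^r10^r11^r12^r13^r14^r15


s1=0, s2=1, s3=0, s4=0

Syndrome = 2 (error at position 2)


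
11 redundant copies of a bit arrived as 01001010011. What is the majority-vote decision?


Ones: 5 out of 11
Threshold: 6

0 (5/11 voted 1)


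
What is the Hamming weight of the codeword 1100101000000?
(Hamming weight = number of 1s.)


Counting 1s in 1100101000000

4


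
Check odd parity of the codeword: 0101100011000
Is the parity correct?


Number of 1s: 5

Yes, parity is correct (5 ones)


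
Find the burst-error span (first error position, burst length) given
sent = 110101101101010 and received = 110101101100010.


XOR: 000000000001000

Burst at position 11, length 1


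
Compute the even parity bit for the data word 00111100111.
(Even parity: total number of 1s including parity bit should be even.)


Number of 1s in data: 7
Parity bit: 1

1


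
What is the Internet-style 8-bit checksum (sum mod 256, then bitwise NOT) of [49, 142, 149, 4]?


Sum = 344 mod 256 = 88
Complement = 167

167


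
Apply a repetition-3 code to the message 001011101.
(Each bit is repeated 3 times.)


Each bit -> 3 copies

000000111000111111111000111


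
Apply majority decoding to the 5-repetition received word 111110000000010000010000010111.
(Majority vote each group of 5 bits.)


Groups: 11111, 00000, 00010, 00001, 00000, 10111
Majority votes: 100001

100001


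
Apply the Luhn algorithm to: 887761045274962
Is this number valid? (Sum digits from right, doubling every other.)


Luhn sum = 81
81 mod 10 = 1

Invalid (Luhn sum mod 10 = 1)


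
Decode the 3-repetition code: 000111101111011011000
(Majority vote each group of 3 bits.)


Groups: 000, 111, 101, 111, 011, 011, 000
Majority votes: 0111110

0111110


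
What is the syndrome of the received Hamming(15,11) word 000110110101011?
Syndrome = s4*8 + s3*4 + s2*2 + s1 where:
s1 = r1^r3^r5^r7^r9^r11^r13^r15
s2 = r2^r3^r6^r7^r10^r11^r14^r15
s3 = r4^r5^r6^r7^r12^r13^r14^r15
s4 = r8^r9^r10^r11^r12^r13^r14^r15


s1=1, s2=0, s3=0, s4=1

Syndrome = 9 (error at position 9)


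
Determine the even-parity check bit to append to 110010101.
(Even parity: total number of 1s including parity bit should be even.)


Number of 1s in data: 5
Parity bit: 1

1


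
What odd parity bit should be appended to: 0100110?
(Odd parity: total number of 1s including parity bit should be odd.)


Number of 1s in data: 3
Parity bit: 0

0


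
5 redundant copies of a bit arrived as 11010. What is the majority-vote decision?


Ones: 3 out of 5
Threshold: 3

1 (3/5 voted 1)


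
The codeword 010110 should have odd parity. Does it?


Number of 1s: 3

Yes, parity is correct (3 ones)


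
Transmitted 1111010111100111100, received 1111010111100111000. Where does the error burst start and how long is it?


XOR: 0000000000000000100

Burst at position 16, length 1


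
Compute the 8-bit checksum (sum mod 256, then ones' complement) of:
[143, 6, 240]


Sum = 389 mod 256 = 133
Complement = 122

122


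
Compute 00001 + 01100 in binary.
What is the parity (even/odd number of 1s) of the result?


00001 = 1
01100 = 12
Sum = 13 = 1101
1s count = 3

odd parity (3 ones in 1101)


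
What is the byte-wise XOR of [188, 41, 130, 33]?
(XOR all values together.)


XOR chain: 188 ^ 41 ^ 130 ^ 33 = 54

54


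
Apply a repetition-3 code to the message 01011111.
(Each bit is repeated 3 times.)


Each bit -> 3 copies

000111000111111111111111


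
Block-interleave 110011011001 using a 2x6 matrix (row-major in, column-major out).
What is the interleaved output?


Matrix:
  110011
  011001
Read columns: 101101001011

101101001011


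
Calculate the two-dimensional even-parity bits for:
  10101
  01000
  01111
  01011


Row parities: 1101
Column parities: 11001

Row P: 1101, Col P: 11001, Corner: 1


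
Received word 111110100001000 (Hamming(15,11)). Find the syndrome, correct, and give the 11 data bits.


Syndrome = 10: error at position 10

Data: 11010101000 (corrected bit 10)


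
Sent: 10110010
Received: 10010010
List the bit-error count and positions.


XOR: 00100000

1 error(s) at position(s): 2


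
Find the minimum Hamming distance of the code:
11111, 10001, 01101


Comparing all pairs, minimum distance: 2
Can detect 1 errors, correct 0 errors

2


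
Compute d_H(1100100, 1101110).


XOR: 0001010
Count of 1s: 2

2


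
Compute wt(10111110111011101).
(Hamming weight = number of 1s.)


Counting 1s in 10111110111011101

13


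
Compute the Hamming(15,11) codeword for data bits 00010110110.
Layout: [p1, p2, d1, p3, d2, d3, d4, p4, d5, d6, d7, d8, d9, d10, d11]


Parity bits: p1=1, p2=0, p3=1, p4=0

100100100110110


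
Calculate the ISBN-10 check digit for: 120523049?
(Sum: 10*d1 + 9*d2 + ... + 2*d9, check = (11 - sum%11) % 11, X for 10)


Weighted sum: 120
120 mod 11 = 10

Check digit: 1


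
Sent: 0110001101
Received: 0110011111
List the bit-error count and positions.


XOR: 0000010010

2 error(s) at position(s): 5, 8


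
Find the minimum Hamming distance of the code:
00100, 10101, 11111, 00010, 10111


Comparing all pairs, minimum distance: 1
Can detect 0 errors, correct 0 errors

1


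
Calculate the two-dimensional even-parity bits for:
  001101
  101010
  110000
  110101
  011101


Row parities: 11000
Column parities: 111111

Row P: 11000, Col P: 111111, Corner: 0


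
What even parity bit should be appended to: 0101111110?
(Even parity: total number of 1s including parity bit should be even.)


Number of 1s in data: 7
Parity bit: 1

1


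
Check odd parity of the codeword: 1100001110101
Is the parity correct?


Number of 1s: 7

Yes, parity is correct (7 ones)


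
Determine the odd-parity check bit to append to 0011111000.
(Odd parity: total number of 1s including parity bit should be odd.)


Number of 1s in data: 5
Parity bit: 0

0


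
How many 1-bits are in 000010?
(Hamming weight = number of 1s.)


Counting 1s in 000010

1


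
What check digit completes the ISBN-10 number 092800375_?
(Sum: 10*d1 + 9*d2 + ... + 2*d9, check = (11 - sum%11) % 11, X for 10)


Weighted sum: 196
196 mod 11 = 9

Check digit: 2


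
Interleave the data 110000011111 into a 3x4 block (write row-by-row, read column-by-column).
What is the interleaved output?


Matrix:
  1100
  0001
  1111
Read columns: 101101001011

101101001011


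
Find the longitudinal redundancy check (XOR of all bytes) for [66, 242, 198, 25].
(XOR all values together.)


XOR chain: 66 ^ 242 ^ 198 ^ 25 = 111

111


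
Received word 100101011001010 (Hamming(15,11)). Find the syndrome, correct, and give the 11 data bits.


Syndrome = 0: no error detected

Data: 00101001010 (no errors)


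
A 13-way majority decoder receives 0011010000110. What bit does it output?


Ones: 5 out of 13
Threshold: 7

0 (5/13 voted 1)


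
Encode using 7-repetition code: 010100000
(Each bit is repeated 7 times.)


Each bit -> 7 copies

000000011111110000000111111100000000000000000000000000000000000


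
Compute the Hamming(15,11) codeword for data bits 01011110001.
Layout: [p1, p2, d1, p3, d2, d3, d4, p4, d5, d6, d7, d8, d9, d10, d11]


Parity bits: p1=1, p2=0, p3=1, p4=0

100110101110001


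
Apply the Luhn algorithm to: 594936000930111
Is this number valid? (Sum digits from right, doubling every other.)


Luhn sum = 49
49 mod 10 = 9

Invalid (Luhn sum mod 10 = 9)


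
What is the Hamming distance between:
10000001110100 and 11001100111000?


XOR: 01001101001100
Count of 1s: 6

6


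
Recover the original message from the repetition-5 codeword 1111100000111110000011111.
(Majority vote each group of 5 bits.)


Groups: 11111, 00000, 11111, 00000, 11111
Majority votes: 10101

10101


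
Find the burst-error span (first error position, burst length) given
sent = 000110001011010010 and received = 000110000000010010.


XOR: 000000001011000000

Burst at position 8, length 4


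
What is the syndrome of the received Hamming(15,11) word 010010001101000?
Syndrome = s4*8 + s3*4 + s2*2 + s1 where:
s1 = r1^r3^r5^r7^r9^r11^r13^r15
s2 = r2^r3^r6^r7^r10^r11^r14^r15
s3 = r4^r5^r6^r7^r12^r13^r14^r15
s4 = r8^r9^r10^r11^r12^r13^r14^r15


s1=0, s2=0, s3=0, s4=1

Syndrome = 8 (error at position 8)


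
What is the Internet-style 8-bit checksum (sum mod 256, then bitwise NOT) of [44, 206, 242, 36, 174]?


Sum = 702 mod 256 = 190
Complement = 65

65


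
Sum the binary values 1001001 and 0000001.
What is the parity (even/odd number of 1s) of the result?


1001001 = 73
0000001 = 1
Sum = 74 = 1001010
1s count = 3

odd parity (3 ones in 1001010)


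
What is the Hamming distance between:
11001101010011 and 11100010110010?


XOR: 00101111100001
Count of 1s: 7

7


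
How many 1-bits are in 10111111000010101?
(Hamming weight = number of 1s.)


Counting 1s in 10111111000010101

10


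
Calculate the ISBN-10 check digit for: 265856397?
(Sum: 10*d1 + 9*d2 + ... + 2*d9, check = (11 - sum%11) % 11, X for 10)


Weighted sum: 283
283 mod 11 = 8

Check digit: 3


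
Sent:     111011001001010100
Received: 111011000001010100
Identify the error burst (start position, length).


XOR: 000000001000000000

Burst at position 8, length 1


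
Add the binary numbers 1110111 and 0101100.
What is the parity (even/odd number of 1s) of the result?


1110111 = 119
0101100 = 44
Sum = 163 = 10100011
1s count = 4

even parity (4 ones in 10100011)


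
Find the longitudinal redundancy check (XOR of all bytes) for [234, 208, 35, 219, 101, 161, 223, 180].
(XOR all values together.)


XOR chain: 234 ^ 208 ^ 35 ^ 219 ^ 101 ^ 161 ^ 223 ^ 180 = 109

109


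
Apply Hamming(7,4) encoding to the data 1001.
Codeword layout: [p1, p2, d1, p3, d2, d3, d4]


Parity bits: p1=0, p2=0, p3=1

0011001


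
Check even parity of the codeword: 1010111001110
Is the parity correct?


Number of 1s: 8

Yes, parity is correct (8 ones)


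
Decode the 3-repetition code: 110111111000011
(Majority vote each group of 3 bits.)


Groups: 110, 111, 111, 000, 011
Majority votes: 11101

11101


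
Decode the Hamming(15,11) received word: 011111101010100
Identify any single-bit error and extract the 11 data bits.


Syndrome = 14: error at position 14

Data: 11111010110 (corrected bit 14)


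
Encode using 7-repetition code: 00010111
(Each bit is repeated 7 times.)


Each bit -> 7 copies

00000000000000000000011111110000000111111111111111111111


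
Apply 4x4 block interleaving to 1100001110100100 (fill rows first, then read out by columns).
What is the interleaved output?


Matrix:
  1100
  0011
  1010
  0100
Read columns: 1010100101100100

1010100101100100


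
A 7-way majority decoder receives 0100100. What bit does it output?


Ones: 2 out of 7
Threshold: 4

0 (2/7 voted 1)


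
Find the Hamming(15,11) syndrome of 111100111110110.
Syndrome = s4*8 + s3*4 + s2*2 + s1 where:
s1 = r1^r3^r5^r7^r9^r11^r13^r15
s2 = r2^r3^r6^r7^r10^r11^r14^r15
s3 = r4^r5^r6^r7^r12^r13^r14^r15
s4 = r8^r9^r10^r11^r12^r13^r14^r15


s1=0, s2=0, s3=0, s4=0

Syndrome = 0 (no error)


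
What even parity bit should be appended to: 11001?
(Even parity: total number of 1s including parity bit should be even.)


Number of 1s in data: 3
Parity bit: 1

1


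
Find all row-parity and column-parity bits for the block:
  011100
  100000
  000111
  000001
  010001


Row parities: 11110
Column parities: 101011

Row P: 11110, Col P: 101011, Corner: 0


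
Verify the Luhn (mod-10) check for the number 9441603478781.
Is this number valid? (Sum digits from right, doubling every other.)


Luhn sum = 69
69 mod 10 = 9

Invalid (Luhn sum mod 10 = 9)


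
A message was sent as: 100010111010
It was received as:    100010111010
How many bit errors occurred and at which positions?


XOR: 000000000000

0 errors (received matches sent)
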